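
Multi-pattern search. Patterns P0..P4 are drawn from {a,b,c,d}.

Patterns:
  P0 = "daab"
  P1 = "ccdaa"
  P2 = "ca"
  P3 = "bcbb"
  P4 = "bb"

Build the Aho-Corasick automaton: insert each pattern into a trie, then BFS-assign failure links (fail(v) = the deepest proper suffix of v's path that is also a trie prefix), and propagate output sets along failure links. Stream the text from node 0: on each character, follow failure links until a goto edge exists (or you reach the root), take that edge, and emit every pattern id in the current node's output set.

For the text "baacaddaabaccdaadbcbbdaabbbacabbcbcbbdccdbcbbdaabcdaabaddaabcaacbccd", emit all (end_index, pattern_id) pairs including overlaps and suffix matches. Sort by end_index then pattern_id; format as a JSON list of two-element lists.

Construct AC machine:
Trie (insert patterns):
  0='ε' goto b→11 c→5 d→1
  1='d' goto a→2
  2='da' goto a→3
  3='daa' goto b→4
  4='daab' goto ·  [P0 ends]
  5='c' goto a→10 c→6
  6='cc' goto d→7
  7='ccd' goto a→8
  8='ccda' goto a→9
  9='ccdaa' goto ·  [P1 ends]
  10='ca' goto ·  [P2 ends]
  11='b' goto b→15 c→12
  12='bc' goto b→13
  13='bcb' goto b→14
  14='bcbb' goto ·  [P3 ends]
  15='bb' goto ·  [P4 ends]

BFS fail/out derivation:
  fail(1) 'd': from fail(0)=0 chase 'd': 0 ⇒ 0;  out=∅∪out(0)=∅
  fail(5) 'c': from fail(0)=0 chase 'c': 0 ⇒ 0;  out=∅∪out(0)=∅
  fail(11) 'b': from fail(0)=0 chase 'b': 0 ⇒ 0;  out=∅∪out(0)=∅
  fail(2) 'da': from fail(1)=0 chase 'a': 0 ⇒ 0;  out=∅∪out(0)=∅
  fail(6) 'cc': from fail(5)=0 chase 'c': 0 ⇒ 5;  out=∅∪out(5)=∅
  fail(10) 'ca': from fail(5)=0 chase 'a': 0 ⇒ 0;  out={2}∪out(0)={2}
  fail(12) 'bc': from fail(11)=0 chase 'c': 0 ⇒ 5;  out=∅∪out(5)=∅
  fail(15) 'bb': from fail(11)=0 chase 'b': 0 ⇒ 11;  out={4}∪out(11)={4}
  fail(3) 'daa': from fail(2)=0 chase 'a': 0 ⇒ 0;  out=∅∪out(0)=∅
  fail(7) 'ccd': from fail(6)=5 chase 'd': 5→0 ⇒ 1;  out=∅∪out(1)=∅
  fail(13) 'bcb': from fail(12)=5 chase 'b': 5→0 ⇒ 11;  out=∅∪out(11)=∅
  fail(4) 'daab': from fail(3)=0 chase 'b': 0 ⇒ 11;  out={0}∪out(11)={0}
  fail(8) 'ccda': from fail(7)=1 chase 'a': 1 ⇒ 2;  out=∅∪out(2)=∅
  fail(14) 'bcbb': from fail(13)=11 chase 'b': 11 ⇒ 15;  out={3}∪out(15)={3,4}
  fail(9) 'ccdaa': from fail(8)=2 chase 'a': 2 ⇒ 3;  out={1}∪out(3)={1}

Scan:
i=0 'b': node 0→11
i=1 'a': node 11→0 (fail-walked)
i=2 'a': node 0→0
i=3 'c': node 0→5
i=4 'a': node 5→10  → match P2@[3:4]
i=5 'd': node 10→1 (fail-walked)
i=6 'd': node 1→1 (fail-walked)
i=7 'a': node 1→2
i=8 'a': node 2→3
i=9 'b': node 3→4  → match P0@[6:9]
i=10 'a': node 4→0 (fail-walked)
i=11 'c': node 0→5
i=12 'c': node 5→6
i=13 'd': node 6→7
i=14 'a': node 7→8
i=15 'a': node 8→9  → match P1@[11:15]
i=16 'd': node 9→1 (fail-walked)
i=17 'b': node 1→11 (fail-walked)
i=18 'c': node 11→12
i=19 'b': node 12→13
i=20 'b': node 13→14  → match P3@[17:20],P4@[19:20]
i=21 'd': node 14→1 (fail-walked)
i=22 'a': node 1→2
i=23 'a': node 2→3
i=24 'b': node 3→4  → match P0@[21:24]
i=25 'b': node 4→15 (fail-walked)  → match P4@[24:25]
i=26 'b': node 15→15 (fail-walked)  → match P4@[25:26]
i=27 'a': node 15→0 (fail-walked)
i=28 'c': node 0→5
i=29 'a': node 5→10  → match P2@[28:29]
i=30 'b': node 10→11 (fail-walked)
i=31 'b': node 11→15  → match P4@[30:31]
i=32 'c': node 15→12 (fail-walked)
i=33 'b': node 12→13
i=34 'c': node 13→12 (fail-walked)
i=35 'b': node 12→13
i=36 'b': node 13→14  → match P3@[33:36],P4@[35:36]
i=37 'd': node 14→1 (fail-walked)
i=38 'c': node 1→5 (fail-walked)
i=39 'c': node 5→6
i=40 'd': node 6→7
i=41 'b': node 7→11 (fail-walked)
i=42 'c': node 11→12
i=43 'b': node 12→13
i=44 'b': node 13→14  → match P3@[41:44],P4@[43:44]
i=45 'd': node 14→1 (fail-walked)
i=46 'a': node 1→2
i=47 'a': node 2→3
i=48 'b': node 3→4  → match P0@[45:48]
i=49 'c': node 4→12 (fail-walked)
i=50 'd': node 12→1 (fail-walked)
i=51 'a': node 1→2
i=52 'a': node 2→3
i=53 'b': node 3→4  → match P0@[50:53]
i=54 'a': node 4→0 (fail-walked)
i=55 'd': node 0→1
i=56 'd': node 1→1 (fail-walked)
i=57 'a': node 1→2
i=58 'a': node 2→3
i=59 'b': node 3→4  → match P0@[56:59]
i=60 'c': node 4→12 (fail-walked)
i=61 'a': node 12→10 (fail-walked)  → match P2@[60:61]
i=62 'a': node 10→0 (fail-walked)
i=63 'c': node 0→5
i=64 'b': node 5→11 (fail-walked)
i=65 'c': node 11→12
i=66 'c': node 12→6 (fail-walked)
i=67 'd': node 6→7

Matches: [[4,2],[9,0],[15,1],[20,3],[20,4],[24,0],[25,4],[26,4],[29,2],[31,4],[36,3],[36,4],[44,3],[44,4],[48,0],[53,0],[59,0],[61,2]]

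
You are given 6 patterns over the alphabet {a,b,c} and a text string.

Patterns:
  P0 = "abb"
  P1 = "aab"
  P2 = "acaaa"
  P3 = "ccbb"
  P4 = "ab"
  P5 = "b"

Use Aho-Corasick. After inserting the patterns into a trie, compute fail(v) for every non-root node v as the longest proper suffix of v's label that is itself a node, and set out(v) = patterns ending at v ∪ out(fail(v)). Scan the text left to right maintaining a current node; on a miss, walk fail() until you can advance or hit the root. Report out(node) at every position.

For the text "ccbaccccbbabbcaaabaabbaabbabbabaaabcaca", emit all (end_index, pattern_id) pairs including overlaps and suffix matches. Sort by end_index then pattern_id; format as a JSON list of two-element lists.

Build automaton:
Trie nodes:
  n0 'ε': a→1 b→14 c→10
  n1 'a': a→4 b→2 c→6
  n2 'ab': b→3  ←P4
  n3 'abb': ·  ←P0
  n4 'aa': b→5
  n5 'aab': ·  ←P1
  n6 'ac': a→7
  n7 'aca': a→8
  n8 'acaa': a→9
  n9 'acaaa': ·  ←P2
  n10 'c': c→11
  n11 'cc': b→12
  n12 'ccb': b→13
  n13 'ccbb': ·  ←P3
  n14 'b': ·  ←P5

Failure links (BFS by depth):
  fail(1) 'a': from fail(0)=0 chase 'a': 0 ⇒ 0;  out=∅∪out(0)=∅
  fail(10) 'c': from fail(0)=0 chase 'c': 0 ⇒ 0;  out=∅∪out(0)=∅
  fail(14) 'b': from fail(0)=0 chase 'b': 0 ⇒ 0;  out={5}∪out(0)={5}
  fail(2) 'ab': from fail(1)=0 chase 'b': 0 ⇒ 14;  out={4}∪out(14)={4,5}
  fail(4) 'aa': from fail(1)=0 chase 'a': 0 ⇒ 1;  out=∅∪out(1)=∅
  fail(6) 'ac': from fail(1)=0 chase 'c': 0 ⇒ 10;  out=∅∪out(10)=∅
  fail(11) 'cc': from fail(10)=0 chase 'c': 0 ⇒ 10;  out=∅∪out(10)=∅
  fail(3) 'abb': from fail(2)=14 chase 'b': 14→0 ⇒ 14;  out={0}∪out(14)={0,5}
  fail(5) 'aab': from fail(4)=1 chase 'b': 1 ⇒ 2;  out={1}∪out(2)={1,4,5}
  fail(7) 'aca': from fail(6)=10 chase 'a': 10→0 ⇒ 1;  out=∅∪out(1)=∅
  fail(12) 'ccb': from fail(11)=10 chase 'b': 10→0 ⇒ 14;  out=∅∪out(14)={5}
  fail(8) 'acaa': from fail(7)=1 chase 'a': 1 ⇒ 4;  out=∅∪out(4)=∅
  fail(13) 'ccbb': from fail(12)=14 chase 'b': 14→0 ⇒ 14;  out={3}∪out(14)={3,5}
  fail(9) 'acaaa': from fail(8)=4 chase 'a': 4→1 ⇒ 4;  out={2}∪out(4)={2}

Run:
pos 0 'c': at 10
pos 1 'c': at 11
pos 2 'b': at 12  emit P5@[2:2]
pos 3 'a': at 1 ·f
pos 4 'c': at 6
pos 5 'c': at 11 ·f
pos 6 'c': at 11 ·f
pos 7 'c': at 11 ·f
pos 8 'b': at 12  emit P5@[8:8]
pos 9 'b': at 13  emit P3@[6:9],P5@[9:9]
pos 10 'a': at 1 ·f
pos 11 'b': at 2  emit P4@[10:11],P5@[11:11]
pos 12 'b': at 3  emit P0@[10:12],P5@[12:12]
pos 13 'c': at 10 ·f
pos 14 'a': at 1 ·f
pos 15 'a': at 4
pos 16 'a': at 4 ·f
pos 17 'b': at 5  emit P1@[15:17],P4@[16:17],P5@[17:17]
pos 18 'a': at 1 ·f
pos 19 'a': at 4
pos 20 'b': at 5  emit P1@[18:20],P4@[19:20],P5@[20:20]
pos 21 'b': at 3 ·f  emit P0@[19:21],P5@[21:21]
pos 22 'a': at 1 ·f
pos 23 'a': at 4
pos 24 'b': at 5  emit P1@[22:24],P4@[23:24],P5@[24:24]
pos 25 'b': at 3 ·f  emit P0@[23:25],P5@[25:25]
pos 26 'a': at 1 ·f
pos 27 'b': at 2  emit P4@[26:27],P5@[27:27]
pos 28 'b': at 3  emit P0@[26:28],P5@[28:28]
pos 29 'a': at 1 ·f
pos 30 'b': at 2  emit P4@[29:30],P5@[30:30]
pos 31 'a': at 1 ·f
pos 32 'a': at 4
pos 33 'a': at 4 ·f
pos 34 'b': at 5  emit P1@[32:34],P4@[33:34],P5@[34:34]
pos 35 'c': at 10 ·f
pos 36 'a': at 1 ·f
pos 37 'c': at 6
pos 38 'a': at 7

Result: [[2,5],[8,5],[9,3],[9,5],[11,4],[11,5],[12,0],[12,5],[17,1],[17,4],[17,5],[20,1],[20,4],[20,5],[21,0],[21,5],[24,1],[24,4],[24,5],[25,0],[25,5],[27,4],[27,5],[28,0],[28,5],[30,4],[30,5],[34,1],[34,4],[34,5]]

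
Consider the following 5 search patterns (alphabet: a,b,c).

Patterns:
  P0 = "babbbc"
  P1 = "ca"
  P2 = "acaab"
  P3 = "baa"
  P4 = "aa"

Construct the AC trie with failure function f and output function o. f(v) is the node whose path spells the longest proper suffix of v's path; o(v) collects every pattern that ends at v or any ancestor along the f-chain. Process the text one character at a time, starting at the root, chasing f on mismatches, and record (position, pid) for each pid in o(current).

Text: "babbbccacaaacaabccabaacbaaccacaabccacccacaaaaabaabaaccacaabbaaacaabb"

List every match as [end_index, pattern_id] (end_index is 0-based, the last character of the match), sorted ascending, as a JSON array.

Build automaton:
Trie nodes:
  0='ε' goto a→9 b→1 c→7
  1='b' goto a→2
  2='ba' goto a→14 b→3
  3='bab' goto b→4
  4='babb' goto b→5
  5='babbb' goto c→6
  6='babbbc' goto ·  ←P0
  7='c' goto a→8
  8='ca' goto ·  ←P1
  9='a' goto a→15 c→10
  10='ac' goto a→11
  11='aca' goto a→12
  12='acaa' goto b→13
  13='acaab' goto ·  ←P2
  14='baa' goto ·  ←P3
  15='aa' goto ·  ←P4

BFS fail/out derivation:
  fail(1) 'b': from fail(0)=0 chase 'b': 0 ⇒ 0;  out=∅∪out(0)=∅
  fail(7) 'c': from fail(0)=0 chase 'c': 0 ⇒ 0;  out=∅∪out(0)=∅
  fail(9) 'a': from fail(0)=0 chase 'a': 0 ⇒ 0;  out=∅∪out(0)=∅
  fail(2) 'ba': from fail(1)=0 chase 'a': 0 ⇒ 9;  out=∅∪out(9)=∅
  fail(8) 'ca': from fail(7)=0 chase 'a': 0 ⇒ 9;  out={1}∪out(9)={1}
  fail(10) 'ac': from fail(9)=0 chase 'c': 0 ⇒ 7;  out=∅∪out(7)=∅
  fail(15) 'aa': from fail(9)=0 chase 'a': 0 ⇒ 9;  out={4}∪out(9)={4}
  fail(3) 'bab': from fail(2)=9 chase 'b': 9→0 ⇒ 1;  out=∅∪out(1)=∅
  fail(11) 'aca': from fail(10)=7 chase 'a': 7 ⇒ 8;  out=∅∪out(8)={1}
  fail(14) 'baa': from fail(2)=9 chase 'a': 9 ⇒ 15;  out={3}∪out(15)={3,4}
  fail(4) 'babb': from fail(3)=1 chase 'b': 1→0 ⇒ 1;  out=∅∪out(1)=∅
  fail(12) 'acaa': from fail(11)=8 chase 'a': 8→9 ⇒ 15;  out=∅∪out(15)={4}
  fail(5) 'babbb': from fail(4)=1 chase 'b': 1→0 ⇒ 1;  out=∅∪out(1)=∅
  fail(13) 'acaab': from fail(12)=15 chase 'b': 15→9→0 ⇒ 1;  out={2}∪out(1)={2}
  fail(6) 'babbbc': from fail(5)=1 chase 'c': 1→0 ⇒ 7;  out={0}∪out(7)={0}

Text stream:
[0] read 'b'  n0⇒n1
[1] read 'a'  n1⇒n2
[2] read 'b'  n2⇒n3
[3] read 'b'  n3⇒n4
[4] read 'b'  n4⇒n5
[5] read 'c'  n5⇒n6  emit P0@[0:5]
[6] read 'c'  n6⇒n7 ·f
[7] read 'a'  n7⇒n8  emit P1@[6:7]
[8] read 'c'  n8⇒n10 ·f
[9] read 'a'  n10⇒n11  emit P1@[8:9]
[10] read 'a'  n11⇒n12  emit P4@[9:10]
[11] read 'a'  n12⇒n15 ·f  emit P4@[10:11]
[12] read 'c'  n15⇒n10 ·f
[13] read 'a'  n10⇒n11  emit P1@[12:13]
[14] read 'a'  n11⇒n12  emit P4@[13:14]
[15] read 'b'  n12⇒n13  emit P2@[11:15]
[16] read 'c'  n13⇒n7 ·f
[17] read 'c'  n7⇒n7 ·f
[18] read 'a'  n7⇒n8  emit P1@[17:18]
[19] read 'b'  n8⇒n1 ·f
[20] read 'a'  n1⇒n2
[21] read 'a'  n2⇒n14  emit P3@[19:21],P4@[20:21]
[22] read 'c'  n14⇒n10 ·f
[23] read 'b'  n10⇒n1 ·f
[24] read 'a'  n1⇒n2
[25] read 'a'  n2⇒n14  emit P3@[23:25],P4@[24:25]
[26] read 'c'  n14⇒n10 ·f
[27] read 'c'  n10⇒n7 ·f
[28] read 'a'  n7⇒n8  emit P1@[27:28]
[29] read 'c'  n8⇒n10 ·f
[30] read 'a'  n10⇒n11  emit P1@[29:30]
[31] read 'a'  n11⇒n12  emit P4@[30:31]
[32] read 'b'  n12⇒n13  emit P2@[28:32]
[33] read 'c'  n13⇒n7 ·f
[34] read 'c'  n7⇒n7 ·f
[35] read 'a'  n7⇒n8  emit P1@[34:35]
[36] read 'c'  n8⇒n10 ·f
[37] read 'c'  n10⇒n7 ·f
[38] read 'c'  n7⇒n7 ·f
[39] read 'a'  n7⇒n8  emit P1@[38:39]
[40] read 'c'  n8⇒n10 ·f
[41] read 'a'  n10⇒n11  emit P1@[40:41]
[42] read 'a'  n11⇒n12  emit P4@[41:42]
[43] read 'a'  n12⇒n15 ·f  emit P4@[42:43]
[44] read 'a'  n15⇒n15 ·f  emit P4@[43:44]
[45] read 'a'  n15⇒n15 ·f  emit P4@[44:45]
[46] read 'b'  n15⇒n1 ·f
[47] read 'a'  n1⇒n2
[48] read 'a'  n2⇒n14  emit P3@[46:48],P4@[47:48]
[49] read 'b'  n14⇒n1 ·f
[50] read 'a'  n1⇒n2
[51] read 'a'  n2⇒n14  emit P3@[49:51],P4@[50:51]
[52] read 'c'  n14⇒n10 ·f
[53] read 'c'  n10⇒n7 ·f
[54] read 'a'  n7⇒n8  emit P1@[53:54]
[55] read 'c'  n8⇒n10 ·f
[56] read 'a'  n10⇒n11  emit P1@[55:56]
[57] read 'a'  n11⇒n12  emit P4@[56:57]
[58] read 'b'  n12⇒n13  emit P2@[54:58]
[59] read 'b'  n13⇒n1 ·f
[60] read 'a'  n1⇒n2
[61] read 'a'  n2⇒n14  emit P3@[59:61],P4@[60:61]
[62] read 'a'  n14⇒n15 ·f  emit P4@[61:62]
[63] read 'c'  n15⇒n10 ·f
[64] read 'a'  n10⇒n11  emit P1@[63:64]
[65] read 'a'  n11⇒n12  emit P4@[64:65]
[66] read 'b'  n12⇒n13  emit P2@[62:66]
[67] read 'b'  n13⇒n1 ·f

All matches (sorted): [[5,0],[7,1],[9,1],[10,4],[11,4],[13,1],[14,4],[15,2],[18,1],[21,3],[21,4],[25,3],[25,4],[28,1],[30,1],[31,4],[32,2],[35,1],[39,1],[41,1],[42,4],[43,4],[44,4],[45,4],[48,3],[48,4],[51,3],[51,4],[54,1],[56,1],[57,4],[58,2],[61,3],[61,4],[62,4],[64,1],[65,4],[66,2]]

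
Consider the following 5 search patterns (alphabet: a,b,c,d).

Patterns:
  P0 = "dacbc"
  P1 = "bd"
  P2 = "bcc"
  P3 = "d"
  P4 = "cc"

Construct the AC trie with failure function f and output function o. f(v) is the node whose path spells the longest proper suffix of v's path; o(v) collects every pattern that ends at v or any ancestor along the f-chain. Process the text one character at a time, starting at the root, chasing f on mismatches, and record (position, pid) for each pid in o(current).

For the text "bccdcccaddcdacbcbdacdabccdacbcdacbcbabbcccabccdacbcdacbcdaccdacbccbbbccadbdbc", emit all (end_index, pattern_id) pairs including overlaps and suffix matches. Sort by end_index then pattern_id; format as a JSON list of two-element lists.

Construct AC machine:
Trie (insert patterns):
  0='ε' goto b→6 c→10 d→1
  1='d' goto a→2  [P3 ends]
  2='da' goto c→3
  3='dac' goto b→4
  4='dacb' goto c→5
  5='dacbc' goto ·  [P0 ends]
  6='b' goto c→8 d→7
  7='bd' goto ·  [P1 ends]
  8='bc' goto c→9
  9='bcc' goto ·  [P2 ends]
  10='c' goto c→11
  11='cc' goto ·  [P4 ends]

BFS fail/out derivation:
  n1('d'): parent n0 fail=0; on 'd' 0 → fail=0;  out {3}∪∅={3}
  n6('b'): parent n0 fail=0; on 'b' 0 → fail=0;  out ∅∪∅=∅
  n10('c'): parent n0 fail=0; on 'c' 0 → fail=0;  out ∅∪∅=∅
  n2('da'): parent n1 fail=0; on 'a' 0 → fail=0;  out ∅∪∅=∅
  n7('bd'): parent n6 fail=0; on 'd' 0 → fail=1;  out {1}∪{3}={1,3}
  n8('bc'): parent n6 fail=0; on 'c' 0 → fail=10;  out ∅∪∅=∅
  n11('cc'): parent n10 fail=0; on 'c' 0 → fail=10;  out {4}∪∅={4}
  n3('dac'): parent n2 fail=0; on 'c' 0 → fail=10;  out ∅∪∅=∅
  n9('bcc'): parent n8 fail=10; on 'c' 10 → fail=11;  out {2}∪{4}={2,4}
  n4('dacb'): parent n3 fail=10; on 'b' 10→0 → fail=6;  out ∅∪∅=∅
  n5('dacbc'): parent n4 fail=6; on 'c' 6 → fail=8;  out {0}∪∅={0}

Run:
[0] read 'b'  n0⇒n6
[1] read 'c'  n6⇒n8
[2] read 'c'  n8⇒n9  emit P2@[0:2],P4@[1:2]
[3] read 'd'  n9⇒n1 (fail-walked)  emit P3@[3:3]
[4] read 'c'  n1⇒n10 (fail-walked)
[5] read 'c'  n10⇒n11  emit P4@[4:5]
[6] read 'c'  n11⇒n11 (fail-walked)  emit P4@[5:6]
[7] read 'a'  n11⇒n0 (fail-walked)
[8] read 'd'  n0⇒n1  emit P3@[8:8]
[9] read 'd'  n1⇒n1 (fail-walked)  emit P3@[9:9]
[10] read 'c'  n1⇒n10 (fail-walked)
[11] read 'd'  n10⇒n1 (fail-walked)  emit P3@[11:11]
[12] read 'a'  n1⇒n2
[13] read 'c'  n2⇒n3
[14] read 'b'  n3⇒n4
[15] read 'c'  n4⇒n5  emit P0@[11:15]
[16] read 'b'  n5⇒n6 (fail-walked)
[17] read 'd'  n6⇒n7  emit P1@[16:17],P3@[17:17]
[18] read 'a'  n7⇒n2 (fail-walked)
[19] read 'c'  n2⇒n3
[20] read 'd'  n3⇒n1 (fail-walked)  emit P3@[20:20]
[21] read 'a'  n1⇒n2
[22] read 'b'  n2⇒n6 (fail-walked)
[23] read 'c'  n6⇒n8
[24] read 'c'  n8⇒n9  emit P2@[22:24],P4@[23:24]
[25] read 'd'  n9⇒n1 (fail-walked)  emit P3@[25:25]
[26] read 'a'  n1⇒n2
[27] read 'c'  n2⇒n3
[28] read 'b'  n3⇒n4
[29] read 'c'  n4⇒n5  emit P0@[25:29]
[30] read 'd'  n5⇒n1 (fail-walked)  emit P3@[30:30]
[31] read 'a'  n1⇒n2
[32] read 'c'  n2⇒n3
[33] read 'b'  n3⇒n4
[34] read 'c'  n4⇒n5  emit P0@[30:34]
[35] read 'b'  n5⇒n6 (fail-walked)
[36] read 'a'  n6⇒n0 (fail-walked)
[37] read 'b'  n0⇒n6
[38] read 'b'  n6⇒n6 (fail-walked)
[39] read 'c'  n6⇒n8
[40] read 'c'  n8⇒n9  emit P2@[38:40],P4@[39:40]
[41] read 'c'  n9⇒n11 (fail-walked)  emit P4@[40:41]
[42] read 'a'  n11⇒n0 (fail-walked)
[43] read 'b'  n0⇒n6
[44] read 'c'  n6⇒n8
[45] read 'c'  n8⇒n9  emit P2@[43:45],P4@[44:45]
[46] read 'd'  n9⇒n1 (fail-walked)  emit P3@[46:46]
[47] read 'a'  n1⇒n2
[48] read 'c'  n2⇒n3
[49] read 'b'  n3⇒n4
[50] read 'c'  n4⇒n5  emit P0@[46:50]
[51] read 'd'  n5⇒n1 (fail-walked)  emit P3@[51:51]
[52] read 'a'  n1⇒n2
[53] read 'c'  n2⇒n3
[54] read 'b'  n3⇒n4
[55] read 'c'  n4⇒n5  emit P0@[51:55]
[56] read 'd'  n5⇒n1 (fail-walked)  emit P3@[56:56]
[57] read 'a'  n1⇒n2
[58] read 'c'  n2⇒n3
[59] read 'c'  n3⇒n11 (fail-walked)  emit P4@[58:59]
[60] read 'd'  n11⇒n1 (fail-walked)  emit P3@[60:60]
[61] read 'a'  n1⇒n2
[62] read 'c'  n2⇒n3
[63] read 'b'  n3⇒n4
[64] read 'c'  n4⇒n5  emit P0@[60:64]
[65] read 'c'  n5⇒n9 (fail-walked)  emit P2@[63:65],P4@[64:65]
[66] read 'b'  n9⇒n6 (fail-walked)
[67] read 'b'  n6⇒n6 (fail-walked)
[68] read 'b'  n6⇒n6 (fail-walked)
[69] read 'c'  n6⇒n8
[70] read 'c'  n8⇒n9  emit P2@[68:70],P4@[69:70]
[71] read 'a'  n9⇒n0 (fail-walked)
[72] read 'd'  n0⇒n1  emit P3@[72:72]
[73] read 'b'  n1⇒n6 (fail-walked)
[74] read 'd'  n6⇒n7  emit P1@[73:74],P3@[74:74]
[75] read 'b'  n7⇒n6 (fail-walked)
[76] read 'c'  n6⇒n8

Result: [[2,2],[2,4],[3,3],[5,4],[6,4],[8,3],[9,3],[11,3],[15,0],[17,1],[17,3],[20,3],[24,2],[24,4],[25,3],[29,0],[30,3],[34,0],[40,2],[40,4],[41,4],[45,2],[45,4],[46,3],[50,0],[51,3],[55,0],[56,3],[59,4],[60,3],[64,0],[65,2],[65,4],[70,2],[70,4],[72,3],[74,1],[74,3]]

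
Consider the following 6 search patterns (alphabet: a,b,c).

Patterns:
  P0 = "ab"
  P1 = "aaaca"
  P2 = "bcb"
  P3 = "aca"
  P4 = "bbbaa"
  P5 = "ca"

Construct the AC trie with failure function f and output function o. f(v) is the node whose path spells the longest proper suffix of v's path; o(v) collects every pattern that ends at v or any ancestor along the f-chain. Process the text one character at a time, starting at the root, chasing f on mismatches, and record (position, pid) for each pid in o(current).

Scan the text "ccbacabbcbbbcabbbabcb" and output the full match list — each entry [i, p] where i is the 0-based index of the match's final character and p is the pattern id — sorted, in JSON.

Construct AC machine:
Trie nodes:
  n0 'ε': a→1 b→7 c→16
  n1 'a': a→3 b→2 c→10
  n2 'ab': ·  ←P0
  n3 'aa': a→4
  n4 'aaa': c→5
  n5 'aaac': a→6
  n6 'aaaca': ·  ←P1
  n7 'b': b→12 c→8
  n8 'bc': b→9
  n9 'bcb': ·  ←P2
  n10 'ac': a→11
  n11 'aca': ·  ←P3
  n12 'bb': b→13
  n13 'bbb': a→14
  n14 'bbba': a→15
  n15 'bbbaa': ·  ←P4
  n16 'c': a→17
  n17 'ca': ·  ←P5

Failure links (BFS by depth):
  fail(1) 'a': from fail(0)=0 chase 'a': 0 ⇒ 0;  out=∅∪out(0)=∅
  fail(7) 'b': from fail(0)=0 chase 'b': 0 ⇒ 0;  out=∅∪out(0)=∅
  fail(16) 'c': from fail(0)=0 chase 'c': 0 ⇒ 0;  out=∅∪out(0)=∅
  fail(2) 'ab': from fail(1)=0 chase 'b': 0 ⇒ 7;  out={0}∪out(7)={0}
  fail(3) 'aa': from fail(1)=0 chase 'a': 0 ⇒ 1;  out=∅∪out(1)=∅
  fail(8) 'bc': from fail(7)=0 chase 'c': 0 ⇒ 16;  out=∅∪out(16)=∅
  fail(10) 'ac': from fail(1)=0 chase 'c': 0 ⇒ 16;  out=∅∪out(16)=∅
  fail(12) 'bb': from fail(7)=0 chase 'b': 0 ⇒ 7;  out=∅∪out(7)=∅
  fail(17) 'ca': from fail(16)=0 chase 'a': 0 ⇒ 1;  out={5}∪out(1)={5}
  fail(4) 'aaa': from fail(3)=1 chase 'a': 1 ⇒ 3;  out=∅∪out(3)=∅
  fail(9) 'bcb': from fail(8)=16 chase 'b': 16→0 ⇒ 7;  out={2}∪out(7)={2}
  fail(11) 'aca': from fail(10)=16 chase 'a': 16 ⇒ 17;  out={3}∪out(17)={3,5}
  fail(13) 'bbb': from fail(12)=7 chase 'b': 7 ⇒ 12;  out=∅∪out(12)=∅
  fail(5) 'aaac': from fail(4)=3 chase 'c': 3→1 ⇒ 10;  out=∅∪out(10)=∅
  fail(14) 'bbba': from fail(13)=12 chase 'a': 12→7→0 ⇒ 1;  out=∅∪out(1)=∅
  fail(6) 'aaaca': from fail(5)=10 chase 'a': 10 ⇒ 11;  out={1}∪out(11)={1,3,5}
  fail(15) 'bbbaa': from fail(14)=1 chase 'a': 1 ⇒ 3;  out={4}∪out(3)={4}

Text stream:
pos 0 'c': at 16
pos 1 'c': at 16 (fail-walked)
pos 2 'b': at 7 (fail-walked)
pos 3 'a': at 1 (fail-walked)
pos 4 'c': at 10
pos 5 'a': at 11  emit P3@[3:5],P5@[4:5]
pos 6 'b': at 2 (fail-walked)  emit P0@[5:6]
pos 7 'b': at 12 (fail-walked)
pos 8 'c': at 8 (fail-walked)
pos 9 'b': at 9  emit P2@[7:9]
pos 10 'b': at 12 (fail-walked)
pos 11 'b': at 13
pos 12 'c': at 8 (fail-walked)
pos 13 'a': at 17 (fail-walked)  emit P5@[12:13]
pos 14 'b': at 2 (fail-walked)  emit P0@[13:14]
pos 15 'b': at 12 (fail-walked)
pos 16 'b': at 13
pos 17 'a': at 14
pos 18 'b': at 2 (fail-walked)  emit P0@[17:18]
pos 19 'c': at 8 (fail-walked)
pos 20 'b': at 9  emit P2@[18:20]

Matches: [[5,3],[5,5],[6,0],[9,2],[13,5],[14,0],[18,0],[20,2]]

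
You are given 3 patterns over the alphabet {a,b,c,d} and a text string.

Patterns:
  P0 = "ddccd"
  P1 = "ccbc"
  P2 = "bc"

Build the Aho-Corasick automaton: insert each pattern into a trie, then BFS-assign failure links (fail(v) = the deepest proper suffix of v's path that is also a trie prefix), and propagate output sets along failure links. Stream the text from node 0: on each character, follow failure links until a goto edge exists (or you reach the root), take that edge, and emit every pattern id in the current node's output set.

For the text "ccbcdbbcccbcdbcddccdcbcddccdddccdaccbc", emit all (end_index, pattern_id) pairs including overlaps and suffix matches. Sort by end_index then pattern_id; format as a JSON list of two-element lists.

Build:
Trie (insert patterns):
  0='ε' goto b→10 c→6 d→1
  1='d' goto d→2
  2='dd' goto c→3
  3='ddc' goto c→4
  4='ddcc' goto d→5
  5='ddccd' goto ·  ←P0
  6='c' goto c→7
  7='cc' goto b→8
  8='ccb' goto c→9
  9='ccbc' goto ·  ←P1
  10='b' goto c→11
  11='bc' goto ·  ←P2

Failure links (BFS by depth):
  n1('d'): parent n0 fail=0; on 'd' 0 → fail=0;  out ∅∪∅=∅
  n6('c'): parent n0 fail=0; on 'c' 0 → fail=0;  out ∅∪∅=∅
  n10('b'): parent n0 fail=0; on 'b' 0 → fail=0;  out ∅∪∅=∅
  n2('dd'): parent n1 fail=0; on 'd' 0 → fail=1;  out ∅∪∅=∅
  n7('cc'): parent n6 fail=0; on 'c' 0 → fail=6;  out ∅∪∅=∅
  n11('bc'): parent n10 fail=0; on 'c' 0 → fail=6;  out {2}∪∅={2}
  n3('ddc'): parent n2 fail=1; on 'c' 1→0 → fail=6;  out ∅∪∅=∅
  n8('ccb'): parent n7 fail=6; on 'b' 6→0 → fail=10;  out ∅∪∅=∅
  n4('ddcc'): parent n3 fail=6; on 'c' 6 → fail=7;  out ∅∪∅=∅
  n9('ccbc'): parent n8 fail=10; on 'c' 10 → fail=11;  out {1}∪{2}={1,2}
  n5('ddccd'): parent n4 fail=7; on 'd' 7→6→0 → fail=1;  out {0}∪∅={0}

Scan:
i=0 'c': node 0→6
i=1 'c': node 6→7
i=2 'b': node 7→8
i=3 'c': node 8→9  ** P1@[0:3],P2@[2:3]
i=4 'd': node 9→1 ·f
i=5 'b': node 1→10 ·f
i=6 'b': node 10→10 ·f
i=7 'c': node 10→11  ** P2@[6:7]
i=8 'c': node 11→7 ·f
i=9 'c': node 7→7 ·f
i=10 'b': node 7→8
i=11 'c': node 8→9  ** P1@[8:11],P2@[10:11]
i=12 'd': node 9→1 ·f
i=13 'b': node 1→10 ·f
i=14 'c': node 10→11  ** P2@[13:14]
i=15 'd': node 11→1 ·f
i=16 'd': node 1→2
i=17 'c': node 2→3
i=18 'c': node 3→4
i=19 'd': node 4→5  ** P0@[15:19]
i=20 'c': node 5→6 ·f
i=21 'b': node 6→10 ·f
i=22 'c': node 10→11  ** P2@[21:22]
i=23 'd': node 11→1 ·f
i=24 'd': node 1→2
i=25 'c': node 2→3
i=26 'c': node 3→4
i=27 'd': node 4→5  ** P0@[23:27]
i=28 'd': node 5→2 ·f
i=29 'd': node 2→2 ·f
i=30 'c': node 2→3
i=31 'c': node 3→4
i=32 'd': node 4→5  ** P0@[28:32]
i=33 'a': node 5→0 ·f
i=34 'c': node 0→6
i=35 'c': node 6→7
i=36 'b': node 7→8
i=37 'c': node 8→9  ** P1@[34:37],P2@[36:37]

Matches: [[3,1],[3,2],[7,2],[11,1],[11,2],[14,2],[19,0],[22,2],[27,0],[32,0],[37,1],[37,2]]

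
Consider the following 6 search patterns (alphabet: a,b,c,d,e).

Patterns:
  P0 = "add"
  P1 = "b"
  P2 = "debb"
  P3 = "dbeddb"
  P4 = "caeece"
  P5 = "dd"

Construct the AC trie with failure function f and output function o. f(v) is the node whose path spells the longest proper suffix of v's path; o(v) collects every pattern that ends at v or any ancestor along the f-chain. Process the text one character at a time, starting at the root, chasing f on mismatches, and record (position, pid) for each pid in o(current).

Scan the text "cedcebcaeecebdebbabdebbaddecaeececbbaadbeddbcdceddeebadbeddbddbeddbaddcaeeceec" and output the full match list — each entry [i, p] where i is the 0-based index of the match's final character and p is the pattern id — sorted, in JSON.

Build automaton:
Trie nodes:
  0='ε' goto a→1 b→4 c→14 d→5
  1='a' goto d→2
  2='ad' goto d→3
  3='add' goto ·  [P0 ends]
  4='b' goto ·  [P1 ends]
  5='d' goto b→9 d→20 e→6
  6='de' goto b→7
  7='deb' goto b→8
  8='debb' goto ·  [P2 ends]
  9='db' goto e→10
  10='dbe' goto d→11
  11='dbed' goto d→12
  12='dbedd' goto b→13
  13='dbeddb' goto ·  [P3 ends]
  14='c' goto a→15
  15='ca' goto e→16
  16='cae' goto e→17
  17='caee' goto c→18
  18='caeec' goto e→19
  19='caeece' goto ·  [P4 ends]
  20='dd' goto ·  [P5 ends]

Failure links (BFS by depth):
  n1('a'): parent n0 fail=0; on 'a' 0 → fail=0;  out ∅∪∅=∅
  n4('b'): parent n0 fail=0; on 'b' 0 → fail=0;  out {1}∪∅={1}
  n5('d'): parent n0 fail=0; on 'd' 0 → fail=0;  out ∅∪∅=∅
  n14('c'): parent n0 fail=0; on 'c' 0 → fail=0;  out ∅∪∅=∅
  n2('ad'): parent n1 fail=0; on 'd' 0 → fail=5;  out ∅∪∅=∅
  n6('de'): parent n5 fail=0; on 'e' 0 → fail=0;  out ∅∪∅=∅
  n9('db'): parent n5 fail=0; on 'b' 0 → fail=4;  out ∅∪{1}={1}
  n15('ca'): parent n14 fail=0; on 'a' 0 → fail=1;  out ∅∪∅=∅
  n20('dd'): parent n5 fail=0; on 'd' 0 → fail=5;  out {5}∪∅={5}
  n3('add'): parent n2 fail=5; on 'd' 5 → fail=20;  out {0}∪{5}={0,5}
  n7('deb'): parent n6 fail=0; on 'b' 0 → fail=4;  out ∅∪{1}={1}
  n10('dbe'): parent n9 fail=4; on 'e' 4→0 → fail=0;  out ∅∪∅=∅
  n16('cae'): parent n15 fail=1; on 'e' 1→0 → fail=0;  out ∅∪∅=∅
  n8('debb'): parent n7 fail=4; on 'b' 4→0 → fail=4;  out {2}∪{1}={1,2}
  n11('dbed'): parent n10 fail=0; on 'd' 0 → fail=5;  out ∅∪∅=∅
  n17('caee'): parent n16 fail=0; on 'e' 0 → fail=0;  out ∅∪∅=∅
  n12('dbedd'): parent n11 fail=5; on 'd' 5 → fail=20;  out ∅∪{5}={5}
  n18('caeec'): parent n17 fail=0; on 'c' 0 → fail=14;  out ∅∪∅=∅
  n13('dbeddb'): parent n12 fail=20; on 'b' 20→5 → fail=9;  out {3}∪{1}={1,3}
  n19('caeece'): parent n18 fail=14; on 'e' 14→0 → fail=0;  out {4}∪∅={4}

Text stream:
[0] read 'c'  n0⇒n14
[1] read 'e'  n14⇒n0 ·f
[2] read 'd'  n0⇒n5
[3] read 'c'  n5⇒n14 ·f
[4] read 'e'  n14⇒n0 ·f
[5] read 'b'  n0⇒n4  ** P1@[5:5]
[6] read 'c'  n4⇒n14 ·f
[7] read 'a'  n14⇒n15
[8] read 'e'  n15⇒n16
[9] read 'e'  n16⇒n17
[10] read 'c'  n17⇒n18
[11] read 'e'  n18⇒n19  ** P4@[6:11]
[12] read 'b'  n19⇒n4 ·f  ** P1@[12:12]
[13] read 'd'  n4⇒n5 ·f
[14] read 'e'  n5⇒n6
[15] read 'b'  n6⇒n7  ** P1@[15:15]
[16] read 'b'  n7⇒n8  ** P1@[16:16],P2@[13:16]
[17] read 'a'  n8⇒n1 ·f
[18] read 'b'  n1⇒n4 ·f  ** P1@[18:18]
[19] read 'd'  n4⇒n5 ·f
[20] read 'e'  n5⇒n6
[21] read 'b'  n6⇒n7  ** P1@[21:21]
[22] read 'b'  n7⇒n8  ** P1@[22:22],P2@[19:22]
[23] read 'a'  n8⇒n1 ·f
[24] read 'd'  n1⇒n2
[25] read 'd'  n2⇒n3  ** P0@[23:25],P5@[24:25]
[26] read 'e'  n3⇒n6 ·f
[27] read 'c'  n6⇒n14 ·f
[28] read 'a'  n14⇒n15
[29] read 'e'  n15⇒n16
[30] read 'e'  n16⇒n17
[31] read 'c'  n17⇒n18
[32] read 'e'  n18⇒n19  ** P4@[27:32]
[33] read 'c'  n19⇒n14 ·f
[34] read 'b'  n14⇒n4 ·f  ** P1@[34:34]
[35] read 'b'  n4⇒n4 ·f  ** P1@[35:35]
[36] read 'a'  n4⇒n1 ·f
[37] read 'a'  n1⇒n1 ·f
[38] read 'd'  n1⇒n2
[39] read 'b'  n2⇒n9 ·f  ** P1@[39:39]
[40] read 'e'  n9⇒n10
[41] read 'd'  n10⇒n11
[42] read 'd'  n11⇒n12  ** P5@[41:42]
[43] read 'b'  n12⇒n13  ** P1@[43:43],P3@[38:43]
[44] read 'c'  n13⇒n14 ·f
[45] read 'd'  n14⇒n5 ·f
[46] read 'c'  n5⇒n14 ·f
[47] read 'e'  n14⇒n0 ·f
[48] read 'd'  n0⇒n5
[49] read 'd'  n5⇒n20  ** P5@[48:49]
[50] read 'e'  n20⇒n6 ·f
[51] read 'e'  n6⇒n0 ·f
[52] read 'b'  n0⇒n4  ** P1@[52:52]
[53] read 'a'  n4⇒n1 ·f
[54] read 'd'  n1⇒n2
[55] read 'b'  n2⇒n9 ·f  ** P1@[55:55]
[56] read 'e'  n9⇒n10
[57] read 'd'  n10⇒n11
[58] read 'd'  n11⇒n12  ** P5@[57:58]
[59] read 'b'  n12⇒n13  ** P1@[59:59],P3@[54:59]
[60] read 'd'  n13⇒n5 ·f
[61] read 'd'  n5⇒n20  ** P5@[60:61]
[62] read 'b'  n20⇒n9 ·f  ** P1@[62:62]
[63] read 'e'  n9⇒n10
[64] read 'd'  n10⇒n11
[65] read 'd'  n11⇒n12  ** P5@[64:65]
[66] read 'b'  n12⇒n13  ** P1@[66:66],P3@[61:66]
[67] read 'a'  n13⇒n1 ·f
[68] read 'd'  n1⇒n2
[69] read 'd'  n2⇒n3  ** P0@[67:69],P5@[68:69]
[70] read 'c'  n3⇒n14 ·f
[71] read 'a'  n14⇒n15
[72] read 'e'  n15⇒n16
[73] read 'e'  n16⇒n17
[74] read 'c'  n17⇒n18
[75] read 'e'  n18⇒n19  ** P4@[70:75]
[76] read 'e'  n19⇒n0 ·f
[77] read 'c'  n0⇒n14

Matches: [[5,1],[11,4],[12,1],[15,1],[16,1],[16,2],[18,1],[21,1],[22,1],[22,2],[25,0],[25,5],[32,4],[34,1],[35,1],[39,1],[42,5],[43,1],[43,3],[49,5],[52,1],[55,1],[58,5],[59,1],[59,3],[61,5],[62,1],[65,5],[66,1],[66,3],[69,0],[69,5],[75,4]]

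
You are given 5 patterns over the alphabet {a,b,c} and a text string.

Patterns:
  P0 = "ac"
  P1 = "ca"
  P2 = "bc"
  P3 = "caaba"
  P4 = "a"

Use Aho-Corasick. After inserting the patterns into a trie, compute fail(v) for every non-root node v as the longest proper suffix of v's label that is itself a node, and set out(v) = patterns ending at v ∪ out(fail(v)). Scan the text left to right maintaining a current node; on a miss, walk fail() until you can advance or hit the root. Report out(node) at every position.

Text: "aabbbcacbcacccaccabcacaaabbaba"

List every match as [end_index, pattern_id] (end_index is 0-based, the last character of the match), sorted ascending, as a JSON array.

Build automaton:
Trie nodes:
  0='ε' goto a→1 b→5 c→3
  1='a' goto c→2  ←P4
  2='ac' goto ·  ←P0
  3='c' goto a→4
  4='ca' goto a→7  ←P1
  5='b' goto c→6
  6='bc' goto ·  ←P2
  7='caa' goto b→8
  8='caab' goto a→9
  9='caaba' goto ·  ←P3

BFS fail/out derivation:
  n1('a'): parent n0 fail=0; on 'a' 0 → fail=0;  out {4}∪∅={4}
  n3('c'): parent n0 fail=0; on 'c' 0 → fail=0;  out ∅∪∅=∅
  n5('b'): parent n0 fail=0; on 'b' 0 → fail=0;  out ∅∪∅=∅
  n2('ac'): parent n1 fail=0; on 'c' 0 → fail=3;  out {0}∪∅={0}
  n4('ca'): parent n3 fail=0; on 'a' 0 → fail=1;  out {1}∪{4}={1,4}
  n6('bc'): parent n5 fail=0; on 'c' 0 → fail=3;  out {2}∪∅={2}
  n7('caa'): parent n4 fail=1; on 'a' 1→0 → fail=1;  out ∅∪{4}={4}
  n8('caab'): parent n7 fail=1; on 'b' 1→0 → fail=5;  out ∅∪∅=∅
  n9('caaba'): parent n8 fail=5; on 'a' 5→0 → fail=1;  out {3}∪{4}={3,4}

Scan:
[0] read 'a'  n0⇒n1  ** P4@[0:0]
[1] read 'a'  n1⇒n1 (fail-walked)  ** P4@[1:1]
[2] read 'b'  n1⇒n5 (fail-walked)
[3] read 'b'  n5⇒n5 (fail-walked)
[4] read 'b'  n5⇒n5 (fail-walked)
[5] read 'c'  n5⇒n6  ** P2@[4:5]
[6] read 'a'  n6⇒n4 (fail-walked)  ** P1@[5:6],P4@[6:6]
[7] read 'c'  n4⇒n2 (fail-walked)  ** P0@[6:7]
[8] read 'b'  n2⇒n5 (fail-walked)
[9] read 'c'  n5⇒n6  ** P2@[8:9]
[10] read 'a'  n6⇒n4 (fail-walked)  ** P1@[9:10],P4@[10:10]
[11] read 'c'  n4⇒n2 (fail-walked)  ** P0@[10:11]
[12] read 'c'  n2⇒n3 (fail-walked)
[13] read 'c'  n3⇒n3 (fail-walked)
[14] read 'a'  n3⇒n4  ** P1@[13:14],P4@[14:14]
[15] read 'c'  n4⇒n2 (fail-walked)  ** P0@[14:15]
[16] read 'c'  n2⇒n3 (fail-walked)
[17] read 'a'  n3⇒n4  ** P1@[16:17],P4@[17:17]
[18] read 'b'  n4⇒n5 (fail-walked)
[19] read 'c'  n5⇒n6  ** P2@[18:19]
[20] read 'a'  n6⇒n4 (fail-walked)  ** P1@[19:20],P4@[20:20]
[21] read 'c'  n4⇒n2 (fail-walked)  ** P0@[20:21]
[22] read 'a'  n2⇒n4 (fail-walked)  ** P1@[21:22],P4@[22:22]
[23] read 'a'  n4⇒n7  ** P4@[23:23]
[24] read 'a'  n7⇒n1 (fail-walked)  ** P4@[24:24]
[25] read 'b'  n1⇒n5 (fail-walked)
[26] read 'b'  n5⇒n5 (fail-walked)
[27] read 'a'  n5⇒n1 (fail-walked)  ** P4@[27:27]
[28] read 'b'  n1⇒n5 (fail-walked)
[29] read 'a'  n5⇒n1 (fail-walked)  ** P4@[29:29]

Result: [[0,4],[1,4],[5,2],[6,1],[6,4],[7,0],[9,2],[10,1],[10,4],[11,0],[14,1],[14,4],[15,0],[17,1],[17,4],[19,2],[20,1],[20,4],[21,0],[22,1],[22,4],[23,4],[24,4],[27,4],[29,4]]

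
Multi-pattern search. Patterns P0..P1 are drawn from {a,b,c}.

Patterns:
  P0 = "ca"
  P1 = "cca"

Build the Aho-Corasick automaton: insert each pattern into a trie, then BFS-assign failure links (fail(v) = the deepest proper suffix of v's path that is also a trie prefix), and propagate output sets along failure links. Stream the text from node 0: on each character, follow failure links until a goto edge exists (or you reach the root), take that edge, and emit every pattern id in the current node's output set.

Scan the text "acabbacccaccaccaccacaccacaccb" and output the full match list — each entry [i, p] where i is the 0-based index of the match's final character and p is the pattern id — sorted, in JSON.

Build:
Trie nodes:
  n0 'ε': c→1
  n1 'c': a→2 c→3
  n2 'ca': ·  ←P0
  n3 'cc': a→4
  n4 'cca': ·  ←P1

Failure links (BFS by depth):
  fail(1) 'c': from fail(0)=0 chase 'c': 0 ⇒ 0;  out=∅∪out(0)=∅
  fail(2) 'ca': from fail(1)=0 chase 'a': 0 ⇒ 0;  out={0}∪out(0)={0}
  fail(3) 'cc': from fail(1)=0 chase 'c': 0 ⇒ 1;  out=∅∪out(1)=∅
  fail(4) 'cca': from fail(3)=1 chase 'a': 1 ⇒ 2;  out={1}∪out(2)={0,1}

Text stream:
i=0 'a': node 0→0
i=1 'c': node 0→1
i=2 'a': node 1→2  → match P0@[1:2]
i=3 'b': node 2→0 (fail-walked)
i=4 'b': node 0→0
i=5 'a': node 0→0
i=6 'c': node 0→1
i=7 'c': node 1→3
i=8 'c': node 3→3 (fail-walked)
i=9 'a': node 3→4  → match P0@[8:9],P1@[7:9]
i=10 'c': node 4→1 (fail-walked)
i=11 'c': node 1→3
i=12 'a': node 3→4  → match P0@[11:12],P1@[10:12]
i=13 'c': node 4→1 (fail-walked)
i=14 'c': node 1→3
i=15 'a': node 3→4  → match P0@[14:15],P1@[13:15]
i=16 'c': node 4→1 (fail-walked)
i=17 'c': node 1→3
i=18 'a': node 3→4  → match P0@[17:18],P1@[16:18]
i=19 'c': node 4→1 (fail-walked)
i=20 'a': node 1→2  → match P0@[19:20]
i=21 'c': node 2→1 (fail-walked)
i=22 'c': node 1→3
i=23 'a': node 3→4  → match P0@[22:23],P1@[21:23]
i=24 'c': node 4→1 (fail-walked)
i=25 'a': node 1→2  → match P0@[24:25]
i=26 'c': node 2→1 (fail-walked)
i=27 'c': node 1→3
i=28 'b': node 3→0 (fail-walked)

All matches (sorted): [[2,0],[9,0],[9,1],[12,0],[12,1],[15,0],[15,1],[18,0],[18,1],[20,0],[23,0],[23,1],[25,0]]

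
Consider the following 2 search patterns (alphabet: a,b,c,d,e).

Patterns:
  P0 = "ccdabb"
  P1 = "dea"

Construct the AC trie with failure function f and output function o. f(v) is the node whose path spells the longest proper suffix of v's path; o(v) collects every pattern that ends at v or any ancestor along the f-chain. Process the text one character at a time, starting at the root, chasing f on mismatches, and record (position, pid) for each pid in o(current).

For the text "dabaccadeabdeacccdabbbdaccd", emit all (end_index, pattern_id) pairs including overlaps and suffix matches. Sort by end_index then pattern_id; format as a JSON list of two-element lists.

Build:
Trie nodes:
  0='ε' goto c→1 d→7
  1='c' goto c→2
  2='cc' goto d→3
  3='ccd' goto a→4
  4='ccda' goto b→5
  5='ccdab' goto b→6
  6='ccdabb' goto ·  [P0 ends]
  7='d' goto e→8
  8='de' goto a→9
  9='dea' goto ·  [P1 ends]

BFS fail/out derivation:
  fail(1) 'c': from fail(0)=0 chase 'c': 0 ⇒ 0;  out=∅∪out(0)=∅
  fail(7) 'd': from fail(0)=0 chase 'd': 0 ⇒ 0;  out=∅∪out(0)=∅
  fail(2) 'cc': from fail(1)=0 chase 'c': 0 ⇒ 1;  out=∅∪out(1)=∅
  fail(8) 'de': from fail(7)=0 chase 'e': 0 ⇒ 0;  out=∅∪out(0)=∅
  fail(3) 'ccd': from fail(2)=1 chase 'd': 1→0 ⇒ 7;  out=∅∪out(7)=∅
  fail(9) 'dea': from fail(8)=0 chase 'a': 0 ⇒ 0;  out={1}∪out(0)={1}
  fail(4) 'ccda': from fail(3)=7 chase 'a': 7→0 ⇒ 0;  out=∅∪out(0)=∅
  fail(5) 'ccdab': from fail(4)=0 chase 'b': 0 ⇒ 0;  out=∅∪out(0)=∅
  fail(6) 'ccdabb': from fail(5)=0 chase 'b': 0 ⇒ 0;  out={0}∪out(0)={0}

Run:
[0] read 'd'  n0⇒n7
[1] read 'a'  n7⇒n0 (via fail)
[2] read 'b'  n0⇒n0
[3] read 'a'  n0⇒n0
[4] read 'c'  n0⇒n1
[5] read 'c'  n1⇒n2
[6] read 'a'  n2⇒n0 (via fail)
[7] read 'd'  n0⇒n7
[8] read 'e'  n7⇒n8
[9] read 'a'  n8⇒n9  ** P1@[7:9]
[10] read 'b'  n9⇒n0 (via fail)
[11] read 'd'  n0⇒n7
[12] read 'e'  n7⇒n8
[13] read 'a'  n8⇒n9  ** P1@[11:13]
[14] read 'c'  n9⇒n1 (via fail)
[15] read 'c'  n1⇒n2
[16] read 'c'  n2⇒n2 (via fail)
[17] read 'd'  n2⇒n3
[18] read 'a'  n3⇒n4
[19] read 'b'  n4⇒n5
[20] read 'b'  n5⇒n6  ** P0@[15:20]
[21] read 'b'  n6⇒n0 (via fail)
[22] read 'd'  n0⇒n7
[23] read 'a'  n7⇒n0 (via fail)
[24] read 'c'  n0⇒n1
[25] read 'c'  n1⇒n2
[26] read 'd'  n2⇒n3

All matches (sorted): [[9,1],[13,1],[20,0]]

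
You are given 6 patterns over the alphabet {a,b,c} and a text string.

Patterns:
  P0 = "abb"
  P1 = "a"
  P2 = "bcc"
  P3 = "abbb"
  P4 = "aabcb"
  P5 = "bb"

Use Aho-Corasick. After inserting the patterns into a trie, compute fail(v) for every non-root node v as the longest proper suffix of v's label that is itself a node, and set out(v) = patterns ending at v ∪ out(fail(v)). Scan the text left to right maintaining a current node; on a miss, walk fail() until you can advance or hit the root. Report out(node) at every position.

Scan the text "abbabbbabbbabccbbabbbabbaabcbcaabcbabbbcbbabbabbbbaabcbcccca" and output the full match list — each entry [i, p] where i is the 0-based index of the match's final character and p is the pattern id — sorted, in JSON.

Build automaton:
Trie (insert patterns):
  n0 'ε': a→1 b→4
  n1 'a': a→8 b→2  [P1 ends]
  n2 'ab': b→3
  n3 'abb': b→7  [P0 ends]
  n4 'b': b→12 c→5
  n5 'bc': c→6
  n6 'bcc': ·  [P2 ends]
  n7 'abbb': ·  [P3 ends]
  n8 'aa': b→9
  n9 'aab': c→10
  n10 'aabc': b→11
  n11 'aabcb': ·  [P4 ends]
  n12 'bb': ·  [P5 ends]

BFS fail/out derivation:
  fail(1) 'a': from fail(0)=0 chase 'a': 0 ⇒ 0;  out={1}∪out(0)={1}
  fail(4) 'b': from fail(0)=0 chase 'b': 0 ⇒ 0;  out=∅∪out(0)=∅
  fail(2) 'ab': from fail(1)=0 chase 'b': 0 ⇒ 4;  out=∅∪out(4)=∅
  fail(5) 'bc': from fail(4)=0 chase 'c': 0 ⇒ 0;  out=∅∪out(0)=∅
  fail(8) 'aa': from fail(1)=0 chase 'a': 0 ⇒ 1;  out=∅∪out(1)={1}
  fail(12) 'bb': from fail(4)=0 chase 'b': 0 ⇒ 4;  out={5}∪out(4)={5}
  fail(3) 'abb': from fail(2)=4 chase 'b': 4 ⇒ 12;  out={0}∪out(12)={0,5}
  fail(6) 'bcc': from fail(5)=0 chase 'c': 0 ⇒ 0;  out={2}∪out(0)={2}
  fail(9) 'aab': from fail(8)=1 chase 'b': 1 ⇒ 2;  out=∅∪out(2)=∅
  fail(7) 'abbb': from fail(3)=12 chase 'b': 12→4 ⇒ 12;  out={3}∪out(12)={3,5}
  fail(10) 'aabc': from fail(9)=2 chase 'c': 2→4 ⇒ 5;  out=∅∪out(5)=∅
  fail(11) 'aabcb': from fail(10)=5 chase 'b': 5→0 ⇒ 4;  out={4}∪out(4)={4}

Text stream:
[0] read 'a'  n0⇒n1  → match P1@[0:0]
[1] read 'b'  n1⇒n2
[2] read 'b'  n2⇒n3  → match P0@[0:2],P5@[1:2]
[3] read 'a'  n3⇒n1 (via fail)  → match P1@[3:3]
[4] read 'b'  n1⇒n2
[5] read 'b'  n2⇒n3  → match P0@[3:5],P5@[4:5]
[6] read 'b'  n3⇒n7  → match P3@[3:6],P5@[5:6]
[7] read 'a'  n7⇒n1 (via fail)  → match P1@[7:7]
[8] read 'b'  n1⇒n2
[9] read 'b'  n2⇒n3  → match P0@[7:9],P5@[8:9]
[10] read 'b'  n3⇒n7  → match P3@[7:10],P5@[9:10]
[11] read 'a'  n7⇒n1 (via fail)  → match P1@[11:11]
[12] read 'b'  n1⇒n2
[13] read 'c'  n2⇒n5 (via fail)
[14] read 'c'  n5⇒n6  → match P2@[12:14]
[15] read 'b'  n6⇒n4 (via fail)
[16] read 'b'  n4⇒n12  → match P5@[15:16]
[17] read 'a'  n12⇒n1 (via fail)  → match P1@[17:17]
[18] read 'b'  n1⇒n2
[19] read 'b'  n2⇒n3  → match P0@[17:19],P5@[18:19]
[20] read 'b'  n3⇒n7  → match P3@[17:20],P5@[19:20]
[21] read 'a'  n7⇒n1 (via fail)  → match P1@[21:21]
[22] read 'b'  n1⇒n2
[23] read 'b'  n2⇒n3  → match P0@[21:23],P5@[22:23]
[24] read 'a'  n3⇒n1 (via fail)  → match P1@[24:24]
[25] read 'a'  n1⇒n8  → match P1@[25:25]
[26] read 'b'  n8⇒n9
[27] read 'c'  n9⇒n10
[28] read 'b'  n10⇒n11  → match P4@[24:28]
[29] read 'c'  n11⇒n5 (via fail)
[30] read 'a'  n5⇒n1 (via fail)  → match P1@[30:30]
[31] read 'a'  n1⇒n8  → match P1@[31:31]
[32] read 'b'  n8⇒n9
[33] read 'c'  n9⇒n10
[34] read 'b'  n10⇒n11  → match P4@[30:34]
[35] read 'a'  n11⇒n1 (via fail)  → match P1@[35:35]
[36] read 'b'  n1⇒n2
[37] read 'b'  n2⇒n3  → match P0@[35:37],P5@[36:37]
[38] read 'b'  n3⇒n7  → match P3@[35:38],P5@[37:38]
[39] read 'c'  n7⇒n5 (via fail)
[40] read 'b'  n5⇒n4 (via fail)
[41] read 'b'  n4⇒n12  → match P5@[40:41]
[42] read 'a'  n12⇒n1 (via fail)  → match P1@[42:42]
[43] read 'b'  n1⇒n2
[44] read 'b'  n2⇒n3  → match P0@[42:44],P5@[43:44]
[45] read 'a'  n3⇒n1 (via fail)  → match P1@[45:45]
[46] read 'b'  n1⇒n2
[47] read 'b'  n2⇒n3  → match P0@[45:47],P5@[46:47]
[48] read 'b'  n3⇒n7  → match P3@[45:48],P5@[47:48]
[49] read 'b'  n7⇒n12 (via fail)  → match P5@[48:49]
[50] read 'a'  n12⇒n1 (via fail)  → match P1@[50:50]
[51] read 'a'  n1⇒n8  → match P1@[51:51]
[52] read 'b'  n8⇒n9
[53] read 'c'  n9⇒n10
[54] read 'b'  n10⇒n11  → match P4@[50:54]
[55] read 'c'  n11⇒n5 (via fail)
[56] read 'c'  n5⇒n6  → match P2@[54:56]
[57] read 'c'  n6⇒n0 (via fail)
[58] read 'c'  n0⇒n0
[59] read 'a'  n0⇒n1  → match P1@[59:59]

Result: [[0,1],[2,0],[2,5],[3,1],[5,0],[5,5],[6,3],[6,5],[7,1],[9,0],[9,5],[10,3],[10,5],[11,1],[14,2],[16,5],[17,1],[19,0],[19,5],[20,3],[20,5],[21,1],[23,0],[23,5],[24,1],[25,1],[28,4],[30,1],[31,1],[34,4],[35,1],[37,0],[37,5],[38,3],[38,5],[41,5],[42,1],[44,0],[44,5],[45,1],[47,0],[47,5],[48,3],[48,5],[49,5],[50,1],[51,1],[54,4],[56,2],[59,1]]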